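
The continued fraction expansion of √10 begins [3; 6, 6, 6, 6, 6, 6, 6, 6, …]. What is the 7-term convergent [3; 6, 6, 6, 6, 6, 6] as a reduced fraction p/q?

Work from the innermost term outward:
Start with 6.
6 + 1/(6/1) = 6 + 1/6 = 37/6
6 + 1/(37/6) = 6 + 6/37 = 228/37
6 + 1/(228/37) = 6 + 37/228 = 1405/228
6 + 1/(1405/228) = 6 + 228/1405 = 8658/1405
6 + 1/(8658/1405) = 6 + 1405/8658 = 53353/8658
3 + 1/(53353/8658) = 3 + 8658/53353 = 168717/53353

168717/53353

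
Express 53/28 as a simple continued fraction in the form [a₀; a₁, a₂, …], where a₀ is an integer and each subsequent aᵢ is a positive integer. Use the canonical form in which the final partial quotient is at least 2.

⌊53/28⌋ = 1, remainder 25
⌊28/25⌋ = 1, remainder 3
⌊25/3⌋ = 8, remainder 1
⌊3/1⌋ = 3, remainder 0

[1; 1, 8, 3]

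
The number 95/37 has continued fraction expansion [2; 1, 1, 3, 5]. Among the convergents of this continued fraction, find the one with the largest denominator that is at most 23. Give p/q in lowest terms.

a_0 = 2: 2/1  (≤ bound)
a_1 = 1: 3/1  (≤ bound)
a_2 = 1: 5/2  (≤ bound)
a_3 = 3: 18/7  (≤ bound)
a_4 = 5: 95/37  (> 23, stop)

18/7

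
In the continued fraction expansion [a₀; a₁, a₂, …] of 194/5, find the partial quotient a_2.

Repeatedly divide and take the remainder:
194 ÷ 5 → quotient 38, remainder 4
5 ÷ 4 → quotient 1, remainder 1
4 ÷ 1 → quotient 4, remainder 0

4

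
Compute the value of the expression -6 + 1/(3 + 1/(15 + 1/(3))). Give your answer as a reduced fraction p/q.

Compute successive convergents:
a_0 = -6: -6/1
a_1 = 3: -17/3
a_2 = 15: -261/46
a_3 = 3: -800/141

-800/141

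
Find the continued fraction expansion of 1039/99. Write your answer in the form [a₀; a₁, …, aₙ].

[10; 2, 49]

Run the Euclidean algorithm, recording each quotient:
⌊1039/99⌋ = 10, remainder 49
⌊99/49⌋ = 2, remainder 1
⌊49/1⌋ = 49, remainder 0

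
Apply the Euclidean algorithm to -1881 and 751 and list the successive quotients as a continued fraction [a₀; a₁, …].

-1881 ÷ 751 → quotient -3, remainder 372
751 ÷ 372 → quotient 2, remainder 7
372 ÷ 7 → quotient 53, remainder 1
7 ÷ 1 → quotient 7, remainder 0

[-3; 2, 53, 7]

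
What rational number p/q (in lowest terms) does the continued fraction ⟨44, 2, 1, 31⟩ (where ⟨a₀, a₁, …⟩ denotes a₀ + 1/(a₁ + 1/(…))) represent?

a_0 = 44: 44/1
a_1 = 2: 89/2
a_2 = 1: 133/3
a_3 = 31: 4212/95

4212/95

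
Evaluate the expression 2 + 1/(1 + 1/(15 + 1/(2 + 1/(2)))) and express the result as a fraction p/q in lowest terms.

241/82

Start with 2.
2 + 1/(2/1) = 2 + 1/2 = 5/2
15 + 1/(5/2) = 15 + 2/5 = 77/5
1 + 1/(77/5) = 1 + 5/77 = 82/77
2 + 1/(82/77) = 2 + 77/82 = 241/82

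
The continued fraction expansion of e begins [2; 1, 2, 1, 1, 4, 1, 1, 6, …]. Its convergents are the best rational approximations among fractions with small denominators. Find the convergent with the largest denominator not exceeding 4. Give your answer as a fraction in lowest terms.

a_0 = 2: 2/1  (≤ bound)
a_1 = 1: 3/1  (≤ bound)
a_2 = 2: 8/3  (≤ bound)
a_3 = 1: 11/4  (≤ bound)
a_4 = 1: 19/7  (> 4, stop)

11/4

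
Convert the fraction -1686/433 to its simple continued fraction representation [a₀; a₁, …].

-1686 ÷ 433 → quotient -4, remainder 46
433 ÷ 46 → quotient 9, remainder 19
46 ÷ 19 → quotient 2, remainder 8
19 ÷ 8 → quotient 2, remainder 3
8 ÷ 3 → quotient 2, remainder 2
3 ÷ 2 → quotient 1, remainder 1
2 ÷ 1 → quotient 2, remainder 0

[-4; 9, 2, 2, 2, 1, 2]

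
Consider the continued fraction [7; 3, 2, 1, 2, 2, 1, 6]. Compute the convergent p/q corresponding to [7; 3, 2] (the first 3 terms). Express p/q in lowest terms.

Compute successive convergents:
a_0 = 7: 7/1
a_1 = 3: 22/3
a_2 = 2: 51/7

51/7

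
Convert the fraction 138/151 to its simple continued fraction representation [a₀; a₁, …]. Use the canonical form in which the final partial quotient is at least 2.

[0; 1, 10, 1, 1, 1, 1, 2]

Run the Euclidean algorithm, recording each quotient:
138 ÷ 151 → quotient 0, remainder 138
151 ÷ 138 → quotient 1, remainder 13
138 ÷ 13 → quotient 10, remainder 8
13 ÷ 8 → quotient 1, remainder 5
8 ÷ 5 → quotient 1, remainder 3
5 ÷ 3 → quotient 1, remainder 2
3 ÷ 2 → quotient 1, remainder 1
2 ÷ 1 → quotient 2, remainder 0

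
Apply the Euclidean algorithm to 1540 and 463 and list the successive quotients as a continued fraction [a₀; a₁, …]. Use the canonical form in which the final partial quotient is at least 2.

[3; 3, 15, 10]

⌊1540/463⌋ = 3, remainder 151
⌊463/151⌋ = 3, remainder 10
⌊151/10⌋ = 15, remainder 1
⌊10/1⌋ = 10, remainder 0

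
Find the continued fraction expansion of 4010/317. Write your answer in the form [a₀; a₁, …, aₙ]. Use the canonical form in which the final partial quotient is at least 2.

[12; 1, 1, 1, 5, 1, 15]

4010 = 12·317 + 206, so a_0 = 12
317 = 1·206 + 111, so a_1 = 1
206 = 1·111 + 95, so a_2 = 1
111 = 1·95 + 16, so a_3 = 1
95 = 5·16 + 15, so a_4 = 5
16 = 1·15 + 1, so a_5 = 1
15 = 15·1 + 0, so a_6 = 15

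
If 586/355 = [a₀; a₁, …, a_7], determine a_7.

Apply division with remainder until the remainder is 0:
586 ÷ 355 → quotient 1, remainder 231
355 ÷ 231 → quotient 1, remainder 124
231 ÷ 124 → quotient 1, remainder 107
124 ÷ 107 → quotient 1, remainder 17
107 ÷ 17 → quotient 6, remainder 5
17 ÷ 5 → quotient 3, remainder 2
5 ÷ 2 → quotient 2, remainder 1
2 ÷ 1 → quotient 2, remainder 0

2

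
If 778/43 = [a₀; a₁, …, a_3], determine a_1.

10

778 = 18·43 + 4, so a_0 = 18
43 = 10·4 + 3, so a_1 = 10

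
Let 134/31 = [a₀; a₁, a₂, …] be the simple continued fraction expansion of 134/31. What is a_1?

134 = 4·31 + 10, so a_0 = 4
31 = 3·10 + 1, so a_1 = 3

3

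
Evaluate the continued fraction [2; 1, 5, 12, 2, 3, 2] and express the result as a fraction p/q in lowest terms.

3431/1210

Work from the innermost term outward:
Start with 2.
3 + 1/(2/1) = 3 + 1/2 = 7/2
2 + 1/(7/2) = 2 + 2/7 = 16/7
12 + 1/(16/7) = 12 + 7/16 = 199/16
5 + 1/(199/16) = 5 + 16/199 = 1011/199
1 + 1/(1011/199) = 1 + 199/1011 = 1210/1011
2 + 1/(1210/1011) = 2 + 1011/1210 = 3431/1210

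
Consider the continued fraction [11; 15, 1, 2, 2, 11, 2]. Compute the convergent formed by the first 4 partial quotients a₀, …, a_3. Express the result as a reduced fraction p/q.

520/47

Start with 2.
1 + 1/(2/1) = 1 + 1/2 = 3/2
15 + 1/(3/2) = 15 + 2/3 = 47/3
11 + 1/(47/3) = 11 + 3/47 = 520/47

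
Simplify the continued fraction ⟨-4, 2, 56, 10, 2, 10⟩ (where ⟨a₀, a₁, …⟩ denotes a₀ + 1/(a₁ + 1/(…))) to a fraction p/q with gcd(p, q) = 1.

-87267/24902

a_0 = -4: -4/1
a_1 = 2: -7/2
a_2 = 56: -396/113
a_3 = 10: -3967/1132
a_4 = 2: -8330/2377
a_5 = 10: -87267/24902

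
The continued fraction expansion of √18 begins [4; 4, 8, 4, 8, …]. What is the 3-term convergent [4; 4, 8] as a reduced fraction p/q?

140/33

Starting at the tail and folding back:
Start with 8.
4 + 1/(8/1) = 4 + 1/8 = 33/8
4 + 1/(33/8) = 4 + 8/33 = 140/33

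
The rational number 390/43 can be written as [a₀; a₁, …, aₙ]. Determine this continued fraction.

[9; 14, 3]

Apply division with remainder until the remainder is 0:
390 = 9·43 + 3, so a_0 = 9
43 = 14·3 + 1, so a_1 = 14
3 = 3·1 + 0, so a_2 = 3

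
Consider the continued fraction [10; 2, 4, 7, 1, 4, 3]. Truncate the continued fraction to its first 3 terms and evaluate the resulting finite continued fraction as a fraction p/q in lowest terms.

94/9

Build up convergents one term at a time:
a_0 = 10: 10/1
a_1 = 2: 21/2
a_2 = 4: 94/9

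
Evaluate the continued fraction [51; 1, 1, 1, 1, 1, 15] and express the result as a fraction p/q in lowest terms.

a_0 = 51: 51/1
a_1 = 1: 52/1
a_2 = 1: 103/2
a_3 = 1: 155/3
a_4 = 1: 258/5
a_5 = 1: 413/8
a_6 = 15: 6453/125

6453/125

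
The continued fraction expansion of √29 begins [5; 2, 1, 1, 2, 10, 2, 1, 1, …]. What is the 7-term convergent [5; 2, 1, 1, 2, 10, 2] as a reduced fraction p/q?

1524/283

Start with 2.
10 + 1/(2/1) = 10 + 1/2 = 21/2
2 + 1/(21/2) = 2 + 2/21 = 44/21
1 + 1/(44/21) = 1 + 21/44 = 65/44
1 + 1/(65/44) = 1 + 44/65 = 109/65
2 + 1/(109/65) = 2 + 65/109 = 283/109
5 + 1/(283/109) = 5 + 109/283 = 1524/283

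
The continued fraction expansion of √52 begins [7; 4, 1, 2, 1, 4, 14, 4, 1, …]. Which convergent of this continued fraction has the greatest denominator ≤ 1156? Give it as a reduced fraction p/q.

a_0 = 7: 7/1  (≤ bound)
a_1 = 4: 29/4  (≤ bound)
a_2 = 1: 36/5  (≤ bound)
a_3 = 2: 101/14  (≤ bound)
a_4 = 1: 137/19  (≤ bound)
a_5 = 4: 649/90  (≤ bound)
a_6 = 14: 9223/1279  (> 1156, stop)

649/90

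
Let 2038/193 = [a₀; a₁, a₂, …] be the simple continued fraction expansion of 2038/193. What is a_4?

1

Run the Euclidean algorithm, recording each quotient:
⌊2038/193⌋ = 10, remainder 108
⌊193/108⌋ = 1, remainder 85
⌊108/85⌋ = 1, remainder 23
⌊85/23⌋ = 3, remainder 16
⌊23/16⌋ = 1, remainder 7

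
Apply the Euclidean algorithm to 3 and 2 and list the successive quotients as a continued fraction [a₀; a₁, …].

[1; 2]

3 = 1·2 + 1, so a_0 = 1
2 = 2·1 + 0, so a_1 = 2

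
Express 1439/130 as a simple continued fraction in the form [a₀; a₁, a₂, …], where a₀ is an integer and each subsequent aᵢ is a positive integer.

[11; 14, 2, 4]

Repeatedly divide and take the remainder:
⌊1439/130⌋ = 11, remainder 9
⌊130/9⌋ = 14, remainder 4
⌊9/4⌋ = 2, remainder 1
⌊4/1⌋ = 4, remainder 0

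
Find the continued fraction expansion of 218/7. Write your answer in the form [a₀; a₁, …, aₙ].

218 ÷ 7 → quotient 31, remainder 1
7 ÷ 1 → quotient 7, remainder 0

[31; 7]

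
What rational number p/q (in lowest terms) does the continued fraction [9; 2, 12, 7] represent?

1678/177

Compute successive convergents:
a_0 = 9: 9/1
a_1 = 2: 19/2
a_2 = 12: 237/25
a_3 = 7: 1678/177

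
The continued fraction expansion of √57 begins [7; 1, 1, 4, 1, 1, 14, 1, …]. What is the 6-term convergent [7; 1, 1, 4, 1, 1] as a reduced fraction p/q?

Start with 1.
1 + 1/(1/1) = 1 + 1/1 = 2/1
4 + 1/(2/1) = 4 + 1/2 = 9/2
1 + 1/(9/2) = 1 + 2/9 = 11/9
1 + 1/(11/9) = 1 + 9/11 = 20/11
7 + 1/(20/11) = 7 + 11/20 = 151/20

151/20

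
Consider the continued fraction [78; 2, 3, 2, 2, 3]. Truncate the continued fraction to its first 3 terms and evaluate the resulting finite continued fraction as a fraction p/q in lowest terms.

549/7

Start with 3.
2 + 1/(3/1) = 2 + 1/3 = 7/3
78 + 1/(7/3) = 78 + 3/7 = 549/7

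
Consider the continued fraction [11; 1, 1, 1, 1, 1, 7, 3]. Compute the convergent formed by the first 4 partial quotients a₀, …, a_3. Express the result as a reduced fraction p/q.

a_0 = 11: 11/1
a_1 = 1: 12/1
a_2 = 1: 23/2
a_3 = 1: 35/3

35/3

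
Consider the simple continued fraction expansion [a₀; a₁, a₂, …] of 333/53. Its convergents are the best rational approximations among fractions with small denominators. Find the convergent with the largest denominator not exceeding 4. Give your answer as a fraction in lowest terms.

25/4

List convergents until the denominator exceeds the bound:
a_0 = 6: 6/1  (≤ bound)
a_1 = 3: 19/3  (≤ bound)
a_2 = 1: 25/4  (≤ bound)
a_3 = 1: 44/7  (> 4, stop)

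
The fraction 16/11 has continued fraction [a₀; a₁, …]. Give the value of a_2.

Run the Euclidean algorithm, recording each quotient:
16 = 1·11 + 5, so a_0 = 1
11 = 2·5 + 1, so a_1 = 2
5 = 5·1 + 0, so a_2 = 5

5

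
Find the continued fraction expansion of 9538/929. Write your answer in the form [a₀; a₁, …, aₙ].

[10; 3, 1, 2, 1, 14, 1, 3]

9538 ÷ 929 → quotient 10, remainder 248
929 ÷ 248 → quotient 3, remainder 185
248 ÷ 185 → quotient 1, remainder 63
185 ÷ 63 → quotient 2, remainder 59
63 ÷ 59 → quotient 1, remainder 4
59 ÷ 4 → quotient 14, remainder 3
4 ÷ 3 → quotient 1, remainder 1
3 ÷ 1 → quotient 3, remainder 0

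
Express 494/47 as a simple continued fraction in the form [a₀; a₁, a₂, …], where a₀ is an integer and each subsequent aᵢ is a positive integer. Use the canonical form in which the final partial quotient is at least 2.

[10; 1, 1, 23]

Repeatedly divide and take the remainder:
⌊494/47⌋ = 10, remainder 24
⌊47/24⌋ = 1, remainder 23
⌊24/23⌋ = 1, remainder 1
⌊23/1⌋ = 23, remainder 0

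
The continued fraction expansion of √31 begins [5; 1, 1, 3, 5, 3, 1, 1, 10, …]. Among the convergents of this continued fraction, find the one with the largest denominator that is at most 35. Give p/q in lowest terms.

39/7

List convergents until the denominator exceeds the bound:
a_0 = 5: 5/1  (≤ bound)
a_1 = 1: 6/1  (≤ bound)
a_2 = 1: 11/2  (≤ bound)
a_3 = 3: 39/7  (≤ bound)
a_4 = 5: 206/37  (> 35, stop)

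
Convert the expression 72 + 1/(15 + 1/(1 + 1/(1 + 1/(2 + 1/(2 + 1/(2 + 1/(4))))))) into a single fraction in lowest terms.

143768/1995

a_0 = 72: 72/1
a_1 = 15: 1081/15
a_2 = 1: 1153/16
a_3 = 1: 2234/31
a_4 = 2: 5621/78
a_5 = 2: 13476/187
a_6 = 2: 32573/452
a_7 = 4: 143768/1995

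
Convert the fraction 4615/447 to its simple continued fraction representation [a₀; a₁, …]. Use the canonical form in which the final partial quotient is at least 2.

[10; 3, 12, 12]

4615 ÷ 447 → quotient 10, remainder 145
447 ÷ 145 → quotient 3, remainder 12
145 ÷ 12 → quotient 12, remainder 1
12 ÷ 1 → quotient 12, remainder 0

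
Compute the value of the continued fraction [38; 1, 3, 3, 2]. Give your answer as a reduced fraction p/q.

1163/30

Start with 2.
3 + 1/(2/1) = 3 + 1/2 = 7/2
3 + 1/(7/2) = 3 + 2/7 = 23/7
1 + 1/(23/7) = 1 + 7/23 = 30/23
38 + 1/(30/23) = 38 + 23/30 = 1163/30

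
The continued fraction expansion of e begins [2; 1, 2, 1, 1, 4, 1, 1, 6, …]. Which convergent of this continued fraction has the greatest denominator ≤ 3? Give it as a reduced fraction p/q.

8/3

a_0 = 2: 2/1  (≤ bound)
a_1 = 1: 3/1  (≤ bound)
a_2 = 2: 8/3  (≤ bound)
a_3 = 1: 11/4  (> 3, stop)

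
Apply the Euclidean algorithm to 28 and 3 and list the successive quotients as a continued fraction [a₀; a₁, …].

Run the Euclidean algorithm, recording each quotient:
28 = 9·3 + 1, so a_0 = 9
3 = 3·1 + 0, so a_1 = 3

[9; 3]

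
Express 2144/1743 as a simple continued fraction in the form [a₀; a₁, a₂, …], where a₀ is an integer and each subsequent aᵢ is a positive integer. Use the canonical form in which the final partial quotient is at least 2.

[1; 4, 2, 1, 7, 1, 2, 5]

⌊2144/1743⌋ = 1, remainder 401
⌊1743/401⌋ = 4, remainder 139
⌊401/139⌋ = 2, remainder 123
⌊139/123⌋ = 1, remainder 16
⌊123/16⌋ = 7, remainder 11
⌊16/11⌋ = 1, remainder 5
⌊11/5⌋ = 2, remainder 1
⌊5/1⌋ = 5, remainder 0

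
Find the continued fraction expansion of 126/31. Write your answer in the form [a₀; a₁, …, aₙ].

⌊126/31⌋ = 4, remainder 2
⌊31/2⌋ = 15, remainder 1
⌊2/1⌋ = 2, remainder 0

[4; 15, 2]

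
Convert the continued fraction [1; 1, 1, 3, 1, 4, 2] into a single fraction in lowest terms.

148/95

Build up convergents one term at a time:
a_0 = 1: 1/1
a_1 = 1: 2/1
a_2 = 1: 3/2
a_3 = 3: 11/7
a_4 = 1: 14/9
a_5 = 4: 67/43
a_6 = 2: 148/95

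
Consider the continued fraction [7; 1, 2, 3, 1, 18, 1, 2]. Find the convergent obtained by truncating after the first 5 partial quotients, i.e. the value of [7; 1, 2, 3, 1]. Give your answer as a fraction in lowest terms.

100/13

a_0 = 7: 7/1
a_1 = 1: 8/1
a_2 = 2: 23/3
a_3 = 3: 77/10
a_4 = 1: 100/13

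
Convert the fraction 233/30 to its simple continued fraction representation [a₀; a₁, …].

[7; 1, 3, 3, 2]

233 ÷ 30 → quotient 7, remainder 23
30 ÷ 23 → quotient 1, remainder 7
23 ÷ 7 → quotient 3, remainder 2
7 ÷ 2 → quotient 3, remainder 1
2 ÷ 1 → quotient 2, remainder 0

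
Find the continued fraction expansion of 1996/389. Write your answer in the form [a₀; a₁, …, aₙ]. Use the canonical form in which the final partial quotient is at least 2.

[5; 7, 1, 1, 1, 2, 6]

Run the Euclidean algorithm, recording each quotient:
⌊1996/389⌋ = 5, remainder 51
⌊389/51⌋ = 7, remainder 32
⌊51/32⌋ = 1, remainder 19
⌊32/19⌋ = 1, remainder 13
⌊19/13⌋ = 1, remainder 6
⌊13/6⌋ = 2, remainder 1
⌊6/1⌋ = 6, remainder 0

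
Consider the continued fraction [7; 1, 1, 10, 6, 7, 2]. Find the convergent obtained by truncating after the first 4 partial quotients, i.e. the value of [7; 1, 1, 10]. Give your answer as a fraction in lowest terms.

158/21

Build up convergents one term at a time:
a_0 = 7: 7/1
a_1 = 1: 8/1
a_2 = 1: 15/2
a_3 = 10: 158/21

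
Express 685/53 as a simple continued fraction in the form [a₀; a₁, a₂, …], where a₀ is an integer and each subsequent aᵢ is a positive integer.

Run the Euclidean algorithm, recording each quotient:
⌊685/53⌋ = 12, remainder 49
⌊53/49⌋ = 1, remainder 4
⌊49/4⌋ = 12, remainder 1
⌊4/1⌋ = 4, remainder 0

[12; 1, 12, 4]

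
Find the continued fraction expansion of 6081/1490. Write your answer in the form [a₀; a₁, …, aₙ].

[4; 12, 3, 5, 2, 3]

Repeatedly divide and take the remainder:
6081 ÷ 1490 → quotient 4, remainder 121
1490 ÷ 121 → quotient 12, remainder 38
121 ÷ 38 → quotient 3, remainder 7
38 ÷ 7 → quotient 5, remainder 3
7 ÷ 3 → quotient 2, remainder 1
3 ÷ 1 → quotient 3, remainder 0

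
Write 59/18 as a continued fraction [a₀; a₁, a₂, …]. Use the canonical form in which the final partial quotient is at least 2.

[3; 3, 1, 1, 2]

Repeatedly divide and take the remainder:
59 ÷ 18 → quotient 3, remainder 5
18 ÷ 5 → quotient 3, remainder 3
5 ÷ 3 → quotient 1, remainder 2
3 ÷ 2 → quotient 1, remainder 1
2 ÷ 1 → quotient 2, remainder 0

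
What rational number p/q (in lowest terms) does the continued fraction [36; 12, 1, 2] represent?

Start with 2.
1 + 1/(2/1) = 1 + 1/2 = 3/2
12 + 1/(3/2) = 12 + 2/3 = 38/3
36 + 1/(38/3) = 36 + 3/38 = 1371/38

1371/38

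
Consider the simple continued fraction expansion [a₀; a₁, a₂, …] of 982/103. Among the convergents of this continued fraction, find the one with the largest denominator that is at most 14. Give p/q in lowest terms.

a_0 = 9: 9/1  (≤ bound)
a_1 = 1: 10/1  (≤ bound)
a_2 = 1: 19/2  (≤ bound)
a_3 = 6: 124/13  (≤ bound)
a_4 = 1: 143/15  (> 14, stop)

124/13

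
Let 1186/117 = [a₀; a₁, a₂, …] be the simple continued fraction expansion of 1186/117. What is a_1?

1186 = 10·117 + 16, so a_0 = 10
117 = 7·16 + 5, so a_1 = 7

7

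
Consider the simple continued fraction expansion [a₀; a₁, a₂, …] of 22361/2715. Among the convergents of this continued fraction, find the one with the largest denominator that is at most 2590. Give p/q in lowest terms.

7256/881

List convergents until the denominator exceeds the bound:
a_0 = 8: 8/1  (≤ bound)
a_1 = 4: 33/4  (≤ bound)
a_2 = 4: 140/17  (≤ bound)
a_3 = 4: 593/72  (≤ bound)
a_4 = 12: 7256/881  (≤ bound)
a_5 = 3: 22361/2715  (> 2590, stop)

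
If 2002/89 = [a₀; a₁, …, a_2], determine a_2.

⌊2002/89⌋ = 22, remainder 44
⌊89/44⌋ = 2, remainder 1
⌊44/1⌋ = 44, remainder 0

44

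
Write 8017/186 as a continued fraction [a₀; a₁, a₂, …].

⌊8017/186⌋ = 43, remainder 19
⌊186/19⌋ = 9, remainder 15
⌊19/15⌋ = 1, remainder 4
⌊15/4⌋ = 3, remainder 3
⌊4/3⌋ = 1, remainder 1
⌊3/1⌋ = 3, remainder 0

[43; 9, 1, 3, 1, 3]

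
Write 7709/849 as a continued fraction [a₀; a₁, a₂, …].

[9; 12, 2, 16, 2]

7709 ÷ 849 → quotient 9, remainder 68
849 ÷ 68 → quotient 12, remainder 33
68 ÷ 33 → quotient 2, remainder 2
33 ÷ 2 → quotient 16, remainder 1
2 ÷ 1 → quotient 2, remainder 0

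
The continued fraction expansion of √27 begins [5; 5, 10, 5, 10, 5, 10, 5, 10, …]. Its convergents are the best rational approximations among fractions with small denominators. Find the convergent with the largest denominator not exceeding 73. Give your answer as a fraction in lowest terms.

265/51

a_0 = 5: 5/1  (≤ bound)
a_1 = 5: 26/5  (≤ bound)
a_2 = 10: 265/51  (≤ bound)
a_3 = 5: 1351/260  (> 73, stop)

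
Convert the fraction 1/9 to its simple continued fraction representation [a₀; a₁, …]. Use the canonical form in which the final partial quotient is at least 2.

[0; 9]

1 = 0·9 + 1, so a_0 = 0
9 = 9·1 + 0, so a_1 = 9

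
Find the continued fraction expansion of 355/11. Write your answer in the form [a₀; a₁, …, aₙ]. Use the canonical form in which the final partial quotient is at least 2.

⌊355/11⌋ = 32, remainder 3
⌊11/3⌋ = 3, remainder 2
⌊3/2⌋ = 1, remainder 1
⌊2/1⌋ = 2, remainder 0

[32; 3, 1, 2]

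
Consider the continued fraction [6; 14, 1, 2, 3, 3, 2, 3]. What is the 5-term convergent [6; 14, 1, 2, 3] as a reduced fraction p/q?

892/147

a_0 = 6: 6/1
a_1 = 14: 85/14
a_2 = 1: 91/15
a_3 = 2: 267/44
a_4 = 3: 892/147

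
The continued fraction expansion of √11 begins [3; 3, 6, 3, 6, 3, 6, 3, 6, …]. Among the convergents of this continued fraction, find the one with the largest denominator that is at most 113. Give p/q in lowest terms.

a_0 = 3: 3/1  (≤ bound)
a_1 = 3: 10/3  (≤ bound)
a_2 = 6: 63/19  (≤ bound)
a_3 = 3: 199/60  (≤ bound)
a_4 = 6: 1257/379  (> 113, stop)

199/60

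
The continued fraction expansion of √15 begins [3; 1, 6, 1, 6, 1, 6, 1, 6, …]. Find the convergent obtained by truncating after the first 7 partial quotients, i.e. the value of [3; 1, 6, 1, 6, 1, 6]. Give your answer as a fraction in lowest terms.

Use the convergent recurrence hₖ = aₖ·hₖ₋₁ + hₖ₋₂ (and likewise for the denominators kₖ):
a_0 = 3: 3/1
a_1 = 1: 4/1
a_2 = 6: 27/7
a_3 = 1: 31/8
a_4 = 6: 213/55
a_5 = 1: 244/63
a_6 = 6: 1677/433

1677/433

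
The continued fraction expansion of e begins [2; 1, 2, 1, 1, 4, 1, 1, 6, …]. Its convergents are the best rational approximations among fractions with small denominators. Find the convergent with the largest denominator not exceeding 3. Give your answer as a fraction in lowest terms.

a_0 = 2: 2/1  (≤ bound)
a_1 = 1: 3/1  (≤ bound)
a_2 = 2: 8/3  (≤ bound)
a_3 = 1: 11/4  (> 3, stop)

8/3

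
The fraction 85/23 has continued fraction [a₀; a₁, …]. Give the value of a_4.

⌊85/23⌋ = 3, remainder 16
⌊23/16⌋ = 1, remainder 7
⌊16/7⌋ = 2, remainder 2
⌊7/2⌋ = 3, remainder 1
⌊2/1⌋ = 2, remainder 0

2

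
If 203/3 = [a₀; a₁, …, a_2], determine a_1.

203 = 67·3 + 2, so a_0 = 67
3 = 1·2 + 1, so a_1 = 1

1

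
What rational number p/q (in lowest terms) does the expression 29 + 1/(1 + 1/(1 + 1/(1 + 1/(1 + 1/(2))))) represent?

385/13

a_0 = 29: 29/1
a_1 = 1: 30/1
a_2 = 1: 59/2
a_3 = 1: 89/3
a_4 = 1: 148/5
a_5 = 2: 385/13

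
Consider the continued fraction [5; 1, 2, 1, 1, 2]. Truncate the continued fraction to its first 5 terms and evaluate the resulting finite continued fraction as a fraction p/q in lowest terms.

40/7

Starting at the tail and folding back:
Start with 1.
1 + 1/(1/1) = 1 + 1/1 = 2/1
2 + 1/(2/1) = 2 + 1/2 = 5/2
1 + 1/(5/2) = 1 + 2/5 = 7/5
5 + 1/(7/5) = 5 + 5/7 = 40/7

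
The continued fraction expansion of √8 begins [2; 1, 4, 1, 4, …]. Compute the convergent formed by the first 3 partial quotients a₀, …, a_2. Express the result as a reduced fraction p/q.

14/5

Starting at the tail and folding back:
Start with 4.
1 + 1/(4/1) = 1 + 1/4 = 5/4
2 + 1/(5/4) = 2 + 4/5 = 14/5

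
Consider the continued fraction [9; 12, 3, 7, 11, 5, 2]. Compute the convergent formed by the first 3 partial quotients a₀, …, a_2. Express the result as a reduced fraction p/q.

Starting at the tail and folding back:
Start with 3.
12 + 1/(3/1) = 12 + 1/3 = 37/3
9 + 1/(37/3) = 9 + 3/37 = 336/37

336/37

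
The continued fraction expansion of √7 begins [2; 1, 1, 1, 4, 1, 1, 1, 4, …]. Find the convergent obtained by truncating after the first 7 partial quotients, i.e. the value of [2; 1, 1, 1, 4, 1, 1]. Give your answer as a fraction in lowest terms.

82/31

Collapse the nested fraction from the inside out:
Start with 1.
1 + 1/(1/1) = 1 + 1/1 = 2/1
4 + 1/(2/1) = 4 + 1/2 = 9/2
1 + 1/(9/2) = 1 + 2/9 = 11/9
1 + 1/(11/9) = 1 + 9/11 = 20/11
1 + 1/(20/11) = 1 + 11/20 = 31/20
2 + 1/(31/20) = 2 + 20/31 = 82/31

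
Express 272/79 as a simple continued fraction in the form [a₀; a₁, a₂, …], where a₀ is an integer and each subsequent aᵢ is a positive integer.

272 = 3·79 + 35, so a_0 = 3
79 = 2·35 + 9, so a_1 = 2
35 = 3·9 + 8, so a_2 = 3
9 = 1·8 + 1, so a_3 = 1
8 = 8·1 + 0, so a_4 = 8

[3; 2, 3, 1, 8]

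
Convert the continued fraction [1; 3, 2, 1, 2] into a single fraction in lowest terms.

Start with 2.
1 + 1/(2/1) = 1 + 1/2 = 3/2
2 + 1/(3/2) = 2 + 2/3 = 8/3
3 + 1/(8/3) = 3 + 3/8 = 27/8
1 + 1/(27/8) = 1 + 8/27 = 35/27

35/27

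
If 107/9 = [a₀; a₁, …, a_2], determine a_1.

1

107 ÷ 9 → quotient 11, remainder 8
9 ÷ 8 → quotient 1, remainder 1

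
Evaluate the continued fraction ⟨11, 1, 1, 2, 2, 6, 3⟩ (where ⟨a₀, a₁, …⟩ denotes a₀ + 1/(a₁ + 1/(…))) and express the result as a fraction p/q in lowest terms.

Start with 3.
6 + 1/(3/1) = 6 + 1/3 = 19/3
2 + 1/(19/3) = 2 + 3/19 = 41/19
2 + 1/(41/19) = 2 + 19/41 = 101/41
1 + 1/(101/41) = 1 + 41/101 = 142/101
1 + 1/(142/101) = 1 + 101/142 = 243/142
11 + 1/(243/142) = 11 + 142/243 = 2815/243

2815/243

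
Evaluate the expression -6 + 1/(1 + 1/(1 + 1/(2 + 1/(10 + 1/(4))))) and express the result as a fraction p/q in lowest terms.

-1151/213

Use the convergent recurrence hₖ = aₖ·hₖ₋₁ + hₖ₋₂ (and likewise for the denominators kₖ):
a_0 = -6: -6/1
a_1 = 1: -5/1
a_2 = 1: -11/2
a_3 = 2: -27/5
a_4 = 10: -281/52
a_5 = 4: -1151/213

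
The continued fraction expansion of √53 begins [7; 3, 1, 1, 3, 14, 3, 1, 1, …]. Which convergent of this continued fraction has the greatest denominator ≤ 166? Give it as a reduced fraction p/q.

182/25

a_0 = 7: 7/1  (≤ bound)
a_1 = 3: 22/3  (≤ bound)
a_2 = 1: 29/4  (≤ bound)
a_3 = 1: 51/7  (≤ bound)
a_4 = 3: 182/25  (≤ bound)
a_5 = 14: 2599/357  (> 166, stop)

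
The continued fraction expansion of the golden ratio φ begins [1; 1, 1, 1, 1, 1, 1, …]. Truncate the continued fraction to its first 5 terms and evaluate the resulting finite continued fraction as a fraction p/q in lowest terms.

8/5

Collapse the nested fraction from the inside out:
Start with 1.
1 + 1/(1/1) = 1 + 1/1 = 2/1
1 + 1/(2/1) = 1 + 1/2 = 3/2
1 + 1/(3/2) = 1 + 2/3 = 5/3
1 + 1/(5/3) = 1 + 3/5 = 8/5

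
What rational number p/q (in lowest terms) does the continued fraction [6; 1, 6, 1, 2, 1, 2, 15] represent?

Build up convergents one term at a time:
a_0 = 6: 6/1
a_1 = 1: 7/1
a_2 = 6: 48/7
a_3 = 1: 55/8
a_4 = 2: 158/23
a_5 = 1: 213/31
a_6 = 2: 584/85
a_7 = 15: 8973/1306

8973/1306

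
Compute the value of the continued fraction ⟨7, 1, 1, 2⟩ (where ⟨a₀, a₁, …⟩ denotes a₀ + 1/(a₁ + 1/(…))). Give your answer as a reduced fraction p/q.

a_0 = 7: 7/1
a_1 = 1: 8/1
a_2 = 1: 15/2
a_3 = 2: 38/5

38/5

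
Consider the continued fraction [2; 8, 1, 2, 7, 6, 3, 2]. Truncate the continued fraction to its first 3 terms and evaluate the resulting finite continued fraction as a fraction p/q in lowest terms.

19/9

a_0 = 2: 2/1
a_1 = 8: 17/8
a_2 = 1: 19/9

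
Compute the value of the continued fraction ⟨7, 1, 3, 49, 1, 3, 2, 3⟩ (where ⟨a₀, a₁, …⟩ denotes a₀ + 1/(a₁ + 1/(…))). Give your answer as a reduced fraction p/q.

Build up convergents one term at a time:
a_0 = 7: 7/1
a_1 = 1: 8/1
a_2 = 3: 31/4
a_3 = 49: 1527/197
a_4 = 1: 1558/201
a_5 = 3: 6201/800
a_6 = 2: 13960/1801
a_7 = 3: 48081/6203

48081/6203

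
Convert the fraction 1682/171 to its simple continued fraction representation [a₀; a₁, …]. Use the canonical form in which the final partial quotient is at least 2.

[9; 1, 5, 9, 3]

1682 = 9·171 + 143, so a_0 = 9
171 = 1·143 + 28, so a_1 = 1
143 = 5·28 + 3, so a_2 = 5
28 = 9·3 + 1, so a_3 = 9
3 = 3·1 + 0, so a_4 = 3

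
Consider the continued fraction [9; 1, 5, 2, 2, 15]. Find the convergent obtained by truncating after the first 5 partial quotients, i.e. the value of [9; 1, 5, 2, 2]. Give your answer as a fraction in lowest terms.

a_0 = 9: 9/1
a_1 = 1: 10/1
a_2 = 5: 59/6
a_3 = 2: 128/13
a_4 = 2: 315/32

315/32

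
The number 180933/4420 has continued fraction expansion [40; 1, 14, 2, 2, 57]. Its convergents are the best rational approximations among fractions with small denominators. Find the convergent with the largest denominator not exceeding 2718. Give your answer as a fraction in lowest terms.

3152/77

a_0 = 40: 40/1  (≤ bound)
a_1 = 1: 41/1  (≤ bound)
a_2 = 14: 614/15  (≤ bound)
a_3 = 2: 1269/31  (≤ bound)
a_4 = 2: 3152/77  (≤ bound)
a_5 = 57: 180933/4420  (> 2718, stop)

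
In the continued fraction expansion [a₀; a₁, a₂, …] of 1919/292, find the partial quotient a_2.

1

⌊1919/292⌋ = 6, remainder 167
⌊292/167⌋ = 1, remainder 125
⌊167/125⌋ = 1, remainder 42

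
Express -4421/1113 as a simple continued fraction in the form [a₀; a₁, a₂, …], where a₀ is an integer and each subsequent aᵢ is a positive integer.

-4421 ÷ 1113 → quotient -4, remainder 31
1113 ÷ 31 → quotient 35, remainder 28
31 ÷ 28 → quotient 1, remainder 3
28 ÷ 3 → quotient 9, remainder 1
3 ÷ 1 → quotient 3, remainder 0

[-4; 35, 1, 9, 3]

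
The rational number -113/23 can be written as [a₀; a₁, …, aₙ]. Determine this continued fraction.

⌊-113/23⌋ = -5, remainder 2
⌊23/2⌋ = 11, remainder 1
⌊2/1⌋ = 2, remainder 0

[-5; 11, 2]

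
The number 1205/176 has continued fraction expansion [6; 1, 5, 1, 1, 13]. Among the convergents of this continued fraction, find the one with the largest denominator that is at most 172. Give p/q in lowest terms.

List convergents until the denominator exceeds the bound:
a_0 = 6: 6/1  (≤ bound)
a_1 = 1: 7/1  (≤ bound)
a_2 = 5: 41/6  (≤ bound)
a_3 = 1: 48/7  (≤ bound)
a_4 = 1: 89/13  (≤ bound)
a_5 = 13: 1205/176  (> 172, stop)

89/13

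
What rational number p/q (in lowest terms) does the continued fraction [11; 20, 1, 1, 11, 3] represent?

Build up convergents one term at a time:
a_0 = 11: 11/1
a_1 = 20: 221/20
a_2 = 1: 232/21
a_3 = 1: 453/41
a_4 = 11: 5215/472
a_5 = 3: 16098/1457

16098/1457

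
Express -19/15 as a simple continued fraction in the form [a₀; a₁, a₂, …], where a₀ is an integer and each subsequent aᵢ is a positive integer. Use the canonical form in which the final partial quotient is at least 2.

[-2; 1, 2, 1, 3]

Run the Euclidean algorithm, recording each quotient:
-19 = -2·15 + 11, so a_0 = -2
15 = 1·11 + 4, so a_1 = 1
11 = 2·4 + 3, so a_2 = 2
4 = 1·3 + 1, so a_3 = 1
3 = 3·1 + 0, so a_4 = 3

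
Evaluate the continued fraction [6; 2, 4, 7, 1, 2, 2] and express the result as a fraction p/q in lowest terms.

a_0 = 6: 6/1
a_1 = 2: 13/2
a_2 = 4: 58/9
a_3 = 7: 419/65
a_4 = 1: 477/74
a_5 = 2: 1373/213
a_6 = 2: 3223/500

3223/500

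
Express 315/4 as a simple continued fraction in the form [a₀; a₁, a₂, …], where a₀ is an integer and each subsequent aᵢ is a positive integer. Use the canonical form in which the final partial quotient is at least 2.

[78; 1, 3]

Apply division with remainder until the remainder is 0:
315 ÷ 4 → quotient 78, remainder 3
4 ÷ 3 → quotient 1, remainder 1
3 ÷ 1 → quotient 3, remainder 0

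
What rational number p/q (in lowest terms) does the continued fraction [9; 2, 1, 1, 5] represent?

263/28

a_0 = 9: 9/1
a_1 = 2: 19/2
a_2 = 1: 28/3
a_3 = 1: 47/5
a_4 = 5: 263/28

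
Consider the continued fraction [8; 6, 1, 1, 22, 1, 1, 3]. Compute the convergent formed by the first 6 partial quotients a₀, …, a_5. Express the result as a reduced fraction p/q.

Build up convergents one term at a time:
a_0 = 8: 8/1
a_1 = 6: 49/6
a_2 = 1: 57/7
a_3 = 1: 106/13
a_4 = 22: 2389/293
a_5 = 1: 2495/306

2495/306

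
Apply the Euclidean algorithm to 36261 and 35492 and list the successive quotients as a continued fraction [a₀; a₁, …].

[1; 46, 6, 1, 1, 14, 4]

36261 = 1·35492 + 769, so a_0 = 1
35492 = 46·769 + 118, so a_1 = 46
769 = 6·118 + 61, so a_2 = 6
118 = 1·61 + 57, so a_3 = 1
61 = 1·57 + 4, so a_4 = 1
57 = 14·4 + 1, so a_5 = 14
4 = 4·1 + 0, so a_6 = 4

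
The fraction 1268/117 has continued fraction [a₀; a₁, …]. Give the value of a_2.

Apply division with remainder until the remainder is 0:
1268 = 10·117 + 98, so a_0 = 10
117 = 1·98 + 19, so a_1 = 1
98 = 5·19 + 3, so a_2 = 5

5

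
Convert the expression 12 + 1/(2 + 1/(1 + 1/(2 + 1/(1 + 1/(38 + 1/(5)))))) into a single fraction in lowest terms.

a_0 = 12: 12/1
a_1 = 2: 25/2
a_2 = 1: 37/3
a_3 = 2: 99/8
a_4 = 1: 136/11
a_5 = 38: 5267/426
a_6 = 5: 26471/2141

26471/2141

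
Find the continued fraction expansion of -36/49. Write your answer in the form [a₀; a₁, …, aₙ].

[-1; 3, 1, 3, 3]

-36 = -1·49 + 13, so a_0 = -1
49 = 3·13 + 10, so a_1 = 3
13 = 1·10 + 3, so a_2 = 1
10 = 3·3 + 1, so a_3 = 3
3 = 3·1 + 0, so a_4 = 3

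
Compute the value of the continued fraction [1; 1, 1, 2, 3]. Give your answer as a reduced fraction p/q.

Start with 3.
2 + 1/(3/1) = 2 + 1/3 = 7/3
1 + 1/(7/3) = 1 + 3/7 = 10/7
1 + 1/(10/7) = 1 + 7/10 = 17/10
1 + 1/(17/10) = 1 + 10/17 = 27/17

27/17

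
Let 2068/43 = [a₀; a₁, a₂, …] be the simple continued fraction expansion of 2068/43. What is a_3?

2068 ÷ 43 → quotient 48, remainder 4
43 ÷ 4 → quotient 10, remainder 3
4 ÷ 3 → quotient 1, remainder 1
3 ÷ 1 → quotient 3, remainder 0

3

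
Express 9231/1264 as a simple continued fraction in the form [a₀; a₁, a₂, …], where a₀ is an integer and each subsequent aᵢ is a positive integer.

[7; 3, 3, 3, 38]

⌊9231/1264⌋ = 7, remainder 383
⌊1264/383⌋ = 3, remainder 115
⌊383/115⌋ = 3, remainder 38
⌊115/38⌋ = 3, remainder 1
⌊38/1⌋ = 38, remainder 0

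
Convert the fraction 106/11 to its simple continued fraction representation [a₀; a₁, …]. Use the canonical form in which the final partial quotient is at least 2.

Repeatedly divide and take the remainder:
106 = 9·11 + 7, so a_0 = 9
11 = 1·7 + 4, so a_1 = 1
7 = 1·4 + 3, so a_2 = 1
4 = 1·3 + 1, so a_3 = 1
3 = 3·1 + 0, so a_4 = 3

[9; 1, 1, 1, 3]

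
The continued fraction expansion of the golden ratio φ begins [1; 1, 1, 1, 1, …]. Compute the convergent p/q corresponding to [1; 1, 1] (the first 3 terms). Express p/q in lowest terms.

3/2

Start with 1.
1 + 1/(1/1) = 1 + 1/1 = 2/1
1 + 1/(2/1) = 1 + 1/2 = 3/2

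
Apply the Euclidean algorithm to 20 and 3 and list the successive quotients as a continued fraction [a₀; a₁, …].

Repeatedly divide and take the remainder:
20 ÷ 3 → quotient 6, remainder 2
3 ÷ 2 → quotient 1, remainder 1
2 ÷ 1 → quotient 2, remainder 0

[6; 1, 2]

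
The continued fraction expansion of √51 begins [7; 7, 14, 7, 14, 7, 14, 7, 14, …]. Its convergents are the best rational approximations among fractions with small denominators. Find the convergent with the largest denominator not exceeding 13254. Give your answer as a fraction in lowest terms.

70693/9899

a_0 = 7: 7/1  (≤ bound)
a_1 = 7: 50/7  (≤ bound)
a_2 = 14: 707/99  (≤ bound)
a_3 = 7: 4999/700  (≤ bound)
a_4 = 14: 70693/9899  (≤ bound)
a_5 = 7: 499850/69993  (> 13254, stop)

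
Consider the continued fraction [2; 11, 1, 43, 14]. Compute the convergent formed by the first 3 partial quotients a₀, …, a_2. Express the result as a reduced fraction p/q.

Collapse the nested fraction from the inside out:
Start with 1.
11 + 1/(1/1) = 11 + 1/1 = 12/1
2 + 1/(12/1) = 2 + 1/12 = 25/12

25/12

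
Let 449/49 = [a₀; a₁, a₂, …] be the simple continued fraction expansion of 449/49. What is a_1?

449 = 9·49 + 8, so a_0 = 9
49 = 6·8 + 1, so a_1 = 6

6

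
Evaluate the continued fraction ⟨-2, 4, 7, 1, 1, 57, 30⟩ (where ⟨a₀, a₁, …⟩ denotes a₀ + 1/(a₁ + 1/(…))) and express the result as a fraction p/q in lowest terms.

-188239/107072

a_0 = -2: -2/1
a_1 = 4: -7/4
a_2 = 7: -51/29
a_3 = 1: -58/33
a_4 = 1: -109/62
a_5 = 57: -6271/3567
a_6 = 30: -188239/107072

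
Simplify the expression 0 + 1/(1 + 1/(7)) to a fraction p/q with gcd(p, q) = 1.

Compute successive convergents:
a_0 = 0: 0/1
a_1 = 1: 1/1
a_2 = 7: 7/8

7/8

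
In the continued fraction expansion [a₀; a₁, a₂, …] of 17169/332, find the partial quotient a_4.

Repeatedly divide and take the remainder:
17169 = 51·332 + 237, so a_0 = 51
332 = 1·237 + 95, so a_1 = 1
237 = 2·95 + 47, so a_2 = 2
95 = 2·47 + 1, so a_3 = 2
47 = 47·1 + 0, so a_4 = 47

47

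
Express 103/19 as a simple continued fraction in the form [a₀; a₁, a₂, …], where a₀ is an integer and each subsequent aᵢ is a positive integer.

Run the Euclidean algorithm, recording each quotient:
103 = 5·19 + 8, so a_0 = 5
19 = 2·8 + 3, so a_1 = 2
8 = 2·3 + 2, so a_2 = 2
3 = 1·2 + 1, so a_3 = 1
2 = 2·1 + 0, so a_4 = 2

[5; 2, 2, 1, 2]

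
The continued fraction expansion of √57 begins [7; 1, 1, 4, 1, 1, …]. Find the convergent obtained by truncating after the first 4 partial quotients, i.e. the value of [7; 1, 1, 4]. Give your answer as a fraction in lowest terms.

Starting at the tail and folding back:
Start with 4.
1 + 1/(4/1) = 1 + 1/4 = 5/4
1 + 1/(5/4) = 1 + 4/5 = 9/5
7 + 1/(9/5) = 7 + 5/9 = 68/9

68/9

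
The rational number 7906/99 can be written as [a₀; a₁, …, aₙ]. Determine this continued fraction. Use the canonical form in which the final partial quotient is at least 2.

[79; 1, 6, 14]

Run the Euclidean algorithm, recording each quotient:
7906 = 79·99 + 85, so a_0 = 79
99 = 1·85 + 14, so a_1 = 1
85 = 6·14 + 1, so a_2 = 6
14 = 14·1 + 0, so a_3 = 14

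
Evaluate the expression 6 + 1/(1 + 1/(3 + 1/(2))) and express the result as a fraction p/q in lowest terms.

61/9

Use the convergent recurrence hₖ = aₖ·hₖ₋₁ + hₖ₋₂ (and likewise for the denominators kₖ):
a_0 = 6: 6/1
a_1 = 1: 7/1
a_2 = 3: 27/4
a_3 = 2: 61/9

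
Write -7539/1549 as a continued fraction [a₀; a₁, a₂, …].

[-5; 7, 1, 1, 12, 2, 1, 2]

Apply division with remainder until the remainder is 0:
-7539 = -5·1549 + 206, so a_0 = -5
1549 = 7·206 + 107, so a_1 = 7
206 = 1·107 + 99, so a_2 = 1
107 = 1·99 + 8, so a_3 = 1
99 = 12·8 + 3, so a_4 = 12
8 = 2·3 + 2, so a_5 = 2
3 = 1·2 + 1, so a_6 = 1
2 = 2·1 + 0, so a_7 = 2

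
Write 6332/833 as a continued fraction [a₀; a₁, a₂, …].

[7; 1, 1, 1, 1, 27, 6]

6332 = 7·833 + 501, so a_0 = 7
833 = 1·501 + 332, so a_1 = 1
501 = 1·332 + 169, so a_2 = 1
332 = 1·169 + 163, so a_3 = 1
169 = 1·163 + 6, so a_4 = 1
163 = 27·6 + 1, so a_5 = 27
6 = 6·1 + 0, so a_6 = 6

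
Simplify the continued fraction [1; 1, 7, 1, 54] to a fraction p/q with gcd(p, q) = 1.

933/494

Compute successive convergents:
a_0 = 1: 1/1
a_1 = 1: 2/1
a_2 = 7: 15/8
a_3 = 1: 17/9
a_4 = 54: 933/494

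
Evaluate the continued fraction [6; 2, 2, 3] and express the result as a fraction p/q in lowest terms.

109/17

Compute successive convergents:
a_0 = 6: 6/1
a_1 = 2: 13/2
a_2 = 2: 32/5
a_3 = 3: 109/17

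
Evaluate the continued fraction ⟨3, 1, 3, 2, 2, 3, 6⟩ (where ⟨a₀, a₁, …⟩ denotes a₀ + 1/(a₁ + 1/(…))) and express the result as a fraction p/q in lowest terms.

1781/472

a_0 = 3: 3/1
a_1 = 1: 4/1
a_2 = 3: 15/4
a_3 = 2: 34/9
a_4 = 2: 83/22
a_5 = 3: 283/75
a_6 = 6: 1781/472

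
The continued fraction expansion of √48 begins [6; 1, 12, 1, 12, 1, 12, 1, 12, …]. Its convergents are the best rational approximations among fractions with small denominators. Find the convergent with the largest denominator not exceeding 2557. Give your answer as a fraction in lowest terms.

List convergents until the denominator exceeds the bound:
a_0 = 6: 6/1  (≤ bound)
a_1 = 1: 7/1  (≤ bound)
a_2 = 12: 90/13  (≤ bound)
a_3 = 1: 97/14  (≤ bound)
a_4 = 12: 1254/181  (≤ bound)
a_5 = 1: 1351/195  (≤ bound)
a_6 = 12: 17466/2521  (≤ bound)
a_7 = 1: 18817/2716  (> 2557, stop)

17466/2521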